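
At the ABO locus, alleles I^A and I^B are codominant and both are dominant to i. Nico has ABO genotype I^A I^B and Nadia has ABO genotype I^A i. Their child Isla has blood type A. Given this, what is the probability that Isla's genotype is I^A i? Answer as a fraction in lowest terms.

Cross I^A I^B × I^A i → 1/4 I^A I^A, 1/4 I^A I^B, 1/4 I^A i, 1/4 I^B i.
Type-A genotypes among offspring: I^A I^A (1/4), I^A i (1/4); total 1/2.
P(I^A i | type A) = (1/4) / (1/2) = 1/2.

1/2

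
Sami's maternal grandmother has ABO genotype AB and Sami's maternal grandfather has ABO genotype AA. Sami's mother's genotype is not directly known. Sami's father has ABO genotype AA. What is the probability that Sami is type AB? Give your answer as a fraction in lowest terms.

Sami's mother's ABO genotype from AB × AA: 1/2 AA, 1/2 AB.
Crossing each possibility with the father AA and summing P(type AB): 1/2·0 + 1/2·1/2 = 1/4.

1/4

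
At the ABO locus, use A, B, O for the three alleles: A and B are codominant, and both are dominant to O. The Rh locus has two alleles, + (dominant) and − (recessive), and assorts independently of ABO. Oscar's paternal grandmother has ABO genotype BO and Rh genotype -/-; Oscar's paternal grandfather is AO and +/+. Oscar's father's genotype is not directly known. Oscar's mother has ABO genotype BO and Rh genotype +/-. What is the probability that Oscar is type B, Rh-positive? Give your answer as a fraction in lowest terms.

Oscar's father's ABO genotype from BO × AO: 1/4 AB, 1/4 AO, 1/4 BO, 1/4 OO.
Crossing each possibility with the mother BO and summing P(type B): 1/4·1/2 + 1/4·1/4 + 1/4·3/4 + 1/4·1/2 = 1/2.
Similarly for Rh via the father's Rh distribution: P(Rh+) = 3/4.
Independent loci: 1/2 × 3/4 = 3/8.

3/8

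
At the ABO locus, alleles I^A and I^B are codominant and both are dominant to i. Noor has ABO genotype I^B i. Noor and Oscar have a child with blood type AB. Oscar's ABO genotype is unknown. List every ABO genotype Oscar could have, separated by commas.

For each candidate genotype of Oscar, check whether crossing it with I^B i can produce every observed child phenotype.
  I^A I^A → possible child types {A, AB} ✓
  I^A I^B → possible child types {A, B, AB} ✓
  I^A i → possible child types {O, A, B, AB} ✓
  I^B I^B → possible child types {B} ✗
  I^B i → possible child types {O, B} ✗
  i i → possible child types {O, B} ✗

I^A I^A, I^A I^B, I^A i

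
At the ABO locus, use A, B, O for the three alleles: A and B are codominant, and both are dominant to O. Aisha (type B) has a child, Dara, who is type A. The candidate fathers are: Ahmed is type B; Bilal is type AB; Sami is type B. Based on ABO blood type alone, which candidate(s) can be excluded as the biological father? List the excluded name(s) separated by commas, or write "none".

Ahmed, Sami

A candidate is excluded only if no genotype consistent with his phenotype could produce a type A child with a type B mother.
Ahmed (type B): no genotype consistent with that phenotype can produce a type-A child with a type-B mother.
Sami (type B): no genotype consistent with that phenotype can produce a type-A child with a type-B mother.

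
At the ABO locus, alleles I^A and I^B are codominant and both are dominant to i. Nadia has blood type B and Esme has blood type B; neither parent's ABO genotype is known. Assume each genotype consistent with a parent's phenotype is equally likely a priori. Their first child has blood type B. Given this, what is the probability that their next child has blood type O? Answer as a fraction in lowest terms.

1/20

Possible genotypes: Nadia ∈ {I^B I^B, I^B i}; Esme ∈ {I^B I^B, I^B i}.
Weight each parental genotype pair by prior × P(type-B child):
  I^B I^B × I^B I^B: posterior weight 4/15; P(next child type O) = 0.
  I^B I^B × I^B i: posterior weight 4/15; P(next child type O) = 0.
  I^B i × I^B I^B: posterior weight 4/15; P(next child type O) = 0.
  I^B i × I^B i: posterior weight 1/5; P(next child type O) = 1/4.
Weighted sum = 1/20.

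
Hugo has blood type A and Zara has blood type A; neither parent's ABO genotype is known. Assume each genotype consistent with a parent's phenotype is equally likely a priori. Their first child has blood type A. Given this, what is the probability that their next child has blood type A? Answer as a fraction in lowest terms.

19/20

Possible genotypes: Hugo ∈ {AA, AO}; Zara ∈ {AA, AO}.
Weight each parental genotype pair by prior × P(type-A child):
  AA × AA: posterior weight 4/15; P(next child type A) = 1.
  AA × AO: posterior weight 4/15; P(next child type A) = 1.
  AO × AA: posterior weight 4/15; P(next child type A) = 1.
  AO × AO: posterior weight 1/5; P(next child type A) = 3/4.
Weighted sum = 19/20.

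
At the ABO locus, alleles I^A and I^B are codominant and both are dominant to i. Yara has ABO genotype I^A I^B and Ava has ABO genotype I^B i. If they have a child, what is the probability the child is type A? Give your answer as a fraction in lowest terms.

ABO cross I^A I^B × I^B i → offspring phenotypes: 1/4 A, 1/2 B, 1/4 AB.
So P(type A) = 1/4.

1/4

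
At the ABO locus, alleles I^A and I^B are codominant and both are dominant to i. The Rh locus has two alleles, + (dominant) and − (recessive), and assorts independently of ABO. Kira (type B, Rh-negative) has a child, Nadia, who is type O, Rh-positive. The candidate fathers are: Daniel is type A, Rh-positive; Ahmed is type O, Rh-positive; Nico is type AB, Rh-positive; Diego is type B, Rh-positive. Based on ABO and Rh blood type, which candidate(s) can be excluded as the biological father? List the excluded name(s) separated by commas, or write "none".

Nico

A candidate is excluded only if no genotype consistent with his phenotype could produce a type O, Rh-positive child with a type B, Rh-negative mother.
Nico (type AB, Rh+): no genotype consistent with that phenotype can produce a type-O Rh+ child with a type-B mother.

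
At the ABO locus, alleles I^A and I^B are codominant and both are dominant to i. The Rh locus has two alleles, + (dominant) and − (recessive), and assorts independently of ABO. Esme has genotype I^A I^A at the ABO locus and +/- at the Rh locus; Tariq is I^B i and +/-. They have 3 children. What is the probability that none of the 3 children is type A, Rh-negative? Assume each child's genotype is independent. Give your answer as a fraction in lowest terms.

ABO cross I^A I^A × I^B i → 1/2 A, 1/2 AB.
Rh cross +/- × +/- → 3/4 Rh+, 1/4 Rh-; so P(type A, Rh-negative) = 1/2 × 1/4 = 1/8 per child.
P(not type A, Rh-negative) = 7/8 for one child; (7/8)^3 = 343/512.

343/512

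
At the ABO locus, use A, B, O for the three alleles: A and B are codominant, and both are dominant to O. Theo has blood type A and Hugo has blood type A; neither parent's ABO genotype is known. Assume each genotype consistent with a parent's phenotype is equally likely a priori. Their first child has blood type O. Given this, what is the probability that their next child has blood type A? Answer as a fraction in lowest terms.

3/4

Possible genotypes: Theo ∈ {AA, AO}; Hugo ∈ {AA, AO}.
Weight each parental genotype pair by prior × P(type-O child):
  AO × AO: posterior weight 1; P(next child type A) = 3/4.
Weighted sum = 3/4.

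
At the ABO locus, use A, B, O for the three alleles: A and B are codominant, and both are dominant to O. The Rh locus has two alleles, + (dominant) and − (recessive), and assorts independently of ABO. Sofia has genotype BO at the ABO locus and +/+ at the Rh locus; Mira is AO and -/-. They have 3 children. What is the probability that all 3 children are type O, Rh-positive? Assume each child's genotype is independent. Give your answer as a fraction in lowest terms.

1/64

ABO cross BO × AO → 1/4 O, 1/4 A, 1/4 B, 1/4 AB.
Rh cross +/+ × -/- → 1 Rh+; so P(type O, Rh-positive) = 1/4 × 1 = 1/4 per child.
All 3 independent: (1/4)^3 = 1/64.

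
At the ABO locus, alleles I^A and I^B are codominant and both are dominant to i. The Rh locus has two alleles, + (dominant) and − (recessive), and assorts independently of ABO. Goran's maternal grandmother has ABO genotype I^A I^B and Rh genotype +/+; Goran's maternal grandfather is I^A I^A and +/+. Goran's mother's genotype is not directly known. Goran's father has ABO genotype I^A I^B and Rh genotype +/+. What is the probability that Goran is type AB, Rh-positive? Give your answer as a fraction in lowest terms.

Goran's mother's ABO genotype from I^A I^B × I^A I^A: 1/2 I^A I^A, 1/2 I^A I^B.
Crossing each possibility with the father I^A I^B and summing P(type AB): 1/2·1/2 + 1/2·1/2 = 1/2.
Similarly for Rh via the mother's Rh distribution: P(Rh+) = 1.
Independent loci: 1/2 × 1 = 1/2.

1/2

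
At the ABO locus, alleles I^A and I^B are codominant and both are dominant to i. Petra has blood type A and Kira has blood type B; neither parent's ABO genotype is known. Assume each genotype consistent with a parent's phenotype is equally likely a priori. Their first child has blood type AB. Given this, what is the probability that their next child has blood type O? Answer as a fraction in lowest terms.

Possible genotypes: Petra ∈ {I^A I^A, I^A i}; Kira ∈ {I^B I^B, I^B i}.
Weight each parental genotype pair by prior × P(type-AB child):
  I^A I^A × I^B I^B: posterior weight 4/9; P(next child type O) = 0.
  I^A I^A × I^B i: posterior weight 2/9; P(next child type O) = 0.
  I^A i × I^B I^B: posterior weight 2/9; P(next child type O) = 0.
  I^A i × I^B i: posterior weight 1/9; P(next child type O) = 1/4.
Weighted sum = 1/36.

1/36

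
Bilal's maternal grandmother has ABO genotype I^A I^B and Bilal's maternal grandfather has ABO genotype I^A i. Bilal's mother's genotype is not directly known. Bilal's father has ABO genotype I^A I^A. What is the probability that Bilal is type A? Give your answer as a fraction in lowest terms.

Bilal's mother's ABO genotype from I^A I^B × I^A i: 1/4 I^A I^A, 1/4 I^A I^B, 1/4 I^A i, 1/4 I^B i.
Crossing each possibility with the father I^A I^A and summing P(type A): 1/4·1 + 1/4·1/2 + 1/4·1 + 1/4·1/2 = 3/4.

3/4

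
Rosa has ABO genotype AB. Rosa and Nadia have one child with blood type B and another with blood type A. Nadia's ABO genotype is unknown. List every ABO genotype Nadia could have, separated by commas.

For each candidate genotype of Nadia, check whether crossing it with AB can produce every observed child phenotype.
  AA → possible child types {A, AB} ✗
  AB → possible child types {A, B, AB} ✓
  AO → possible child types {A, B, AB} ✓
  BB → possible child types {B, AB} ✗
  BO → possible child types {A, B, AB} ✓
  OO → possible child types {A, B} ✓

AB, AO, BO, OO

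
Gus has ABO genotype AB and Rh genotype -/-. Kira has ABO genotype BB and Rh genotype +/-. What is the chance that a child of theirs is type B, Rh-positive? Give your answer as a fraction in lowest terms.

1/4

ABO cross AB × BB → offspring phenotypes: 1/2 B, 1/2 AB.
Rh cross -/- × +/- → 1/2 Rh+, 1/2 Rh-.
Independent loci: P(type B, Rh-positive) = 1/2 × 1/2 = 1/4.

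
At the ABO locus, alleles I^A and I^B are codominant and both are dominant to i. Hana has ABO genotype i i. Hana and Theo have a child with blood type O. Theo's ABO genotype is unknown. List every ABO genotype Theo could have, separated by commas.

For each candidate genotype of Theo, check whether crossing it with i i can produce every observed child phenotype.
  I^A I^A → possible child types {A} ✗
  I^A I^B → possible child types {A, B} ✗
  I^A i → possible child types {O, A} ✓
  I^B I^B → possible child types {B} ✗
  I^B i → possible child types {O, B} ✓
  i i → possible child types {O} ✓

I^A i, I^B i, i i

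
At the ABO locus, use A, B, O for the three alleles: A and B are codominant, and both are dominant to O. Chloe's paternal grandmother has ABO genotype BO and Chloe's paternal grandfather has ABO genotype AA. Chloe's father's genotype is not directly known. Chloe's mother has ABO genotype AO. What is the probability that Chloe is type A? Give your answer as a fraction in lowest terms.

Chloe's father's ABO genotype from BO × AA: 1/2 AB, 1/2 AO.
Crossing each possibility with the mother AO and summing P(type A): 1/2·1/2 + 1/2·3/4 = 5/8.

5/8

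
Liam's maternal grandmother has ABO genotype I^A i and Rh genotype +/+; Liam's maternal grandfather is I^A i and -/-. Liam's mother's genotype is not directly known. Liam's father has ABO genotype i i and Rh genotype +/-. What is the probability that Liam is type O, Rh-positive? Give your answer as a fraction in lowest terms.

Liam's mother's ABO genotype from I^A i × I^A i: 1/4 I^A I^A, 1/2 I^A i, 1/4 i i.
Crossing each possibility with the father i i and summing P(type O): 1/4·0 + 1/2·1/2 + 1/4·1 = 1/2.
Similarly for Rh via the mother's Rh distribution: P(Rh+) = 3/4.
Independent loci: 1/2 × 3/4 = 3/8.

3/8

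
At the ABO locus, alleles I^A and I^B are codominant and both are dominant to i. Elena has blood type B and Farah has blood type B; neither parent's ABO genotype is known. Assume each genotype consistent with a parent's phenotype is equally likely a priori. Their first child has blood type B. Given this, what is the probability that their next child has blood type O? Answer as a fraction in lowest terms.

Possible genotypes: Elena ∈ {I^B I^B, I^B i}; Farah ∈ {I^B I^B, I^B i}.
Weight each parental genotype pair by prior × P(type-B child):
  I^B I^B × I^B I^B: posterior weight 4/15; P(next child type O) = 0.
  I^B I^B × I^B i: posterior weight 4/15; P(next child type O) = 0.
  I^B i × I^B I^B: posterior weight 4/15; P(next child type O) = 0.
  I^B i × I^B i: posterior weight 1/5; P(next child type O) = 1/4.
Weighted sum = 1/20.

1/20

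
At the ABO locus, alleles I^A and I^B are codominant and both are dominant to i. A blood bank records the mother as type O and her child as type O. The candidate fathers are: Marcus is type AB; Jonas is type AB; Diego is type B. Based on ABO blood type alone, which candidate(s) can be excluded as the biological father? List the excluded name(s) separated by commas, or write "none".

Marcus, Jonas

A candidate is excluded only if no genotype consistent with his phenotype could produce a type O child with a type O mother.
Marcus (type AB): no genotype consistent with that phenotype can produce a type-O child with a type-O mother.
Jonas (type AB): no genotype consistent with that phenotype can produce a type-O child with a type-O mother.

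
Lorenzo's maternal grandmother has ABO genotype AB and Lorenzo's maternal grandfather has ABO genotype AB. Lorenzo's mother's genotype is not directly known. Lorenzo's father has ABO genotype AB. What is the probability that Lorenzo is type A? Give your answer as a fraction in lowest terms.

1/4

Lorenzo's mother's ABO genotype from AB × AB: 1/4 AA, 1/2 AB, 1/4 BB.
Crossing each possibility with the father AB and summing P(type A): 1/4·1/2 + 1/2·1/4 + 1/4·0 = 1/4.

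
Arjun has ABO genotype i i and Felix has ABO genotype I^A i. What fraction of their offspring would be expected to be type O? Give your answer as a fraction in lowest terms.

ABO cross i i × I^A i → offspring phenotypes: 1/2 O, 1/2 A.
So P(type O) = 1/2.

1/2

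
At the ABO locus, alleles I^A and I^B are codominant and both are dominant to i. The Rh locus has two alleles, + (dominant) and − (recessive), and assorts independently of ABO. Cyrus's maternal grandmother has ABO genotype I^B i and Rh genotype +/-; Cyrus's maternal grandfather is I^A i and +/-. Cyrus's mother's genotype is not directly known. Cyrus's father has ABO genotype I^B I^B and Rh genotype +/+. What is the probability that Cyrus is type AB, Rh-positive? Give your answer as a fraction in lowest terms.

1/4

Cyrus's mother's ABO genotype from I^B i × I^A i: 1/4 I^A I^B, 1/4 I^A i, 1/4 I^B i, 1/4 i i.
Crossing each possibility with the father I^B I^B and summing P(type AB): 1/4·1/2 + 1/4·1/2 + 1/4·0 + 1/4·0 = 1/4.
Similarly for Rh via the mother's Rh distribution: P(Rh+) = 1.
Independent loci: 1/4 × 1 = 1/4.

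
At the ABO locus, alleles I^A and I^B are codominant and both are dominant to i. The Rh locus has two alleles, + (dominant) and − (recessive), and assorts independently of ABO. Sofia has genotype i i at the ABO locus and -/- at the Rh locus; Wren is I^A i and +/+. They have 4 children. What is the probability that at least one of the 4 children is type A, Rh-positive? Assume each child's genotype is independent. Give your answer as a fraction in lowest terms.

ABO cross i i × I^A i → 1/2 O, 1/2 A.
Rh cross -/- × +/+ → 1 Rh+; so P(type A, Rh-positive) = 1/2 × 1 = 1/2 per child.
P(none) = (1/2)^4 = 1/16; P(at least one) = 1 − 1/16 = 15/16.

15/16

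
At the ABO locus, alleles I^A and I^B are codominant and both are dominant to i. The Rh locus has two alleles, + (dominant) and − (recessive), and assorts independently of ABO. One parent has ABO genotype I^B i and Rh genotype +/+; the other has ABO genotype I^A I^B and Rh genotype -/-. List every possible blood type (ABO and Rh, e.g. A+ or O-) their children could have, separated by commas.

A+, B+, AB+

Gametes from I^B i × I^A I^B give offspring ABO genotypes I^A I^B, I^A i, I^B I^B, I^B i, i.e. phenotypes A, B, AB.
Rh cross +/+ × -/- → phenotypes Rh+.
Combining independently: A+, B+, AB+.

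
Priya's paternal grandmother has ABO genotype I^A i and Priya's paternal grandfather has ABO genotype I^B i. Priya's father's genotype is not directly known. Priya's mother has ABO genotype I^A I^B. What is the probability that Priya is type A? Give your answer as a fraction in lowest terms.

Priya's father's ABO genotype from I^A i × I^B i: 1/4 I^A I^B, 1/4 I^A i, 1/4 I^B i, 1/4 i i.
Crossing each possibility with the mother I^A I^B and summing P(type A): 1/4·1/4 + 1/4·1/2 + 1/4·1/4 + 1/4·1/2 = 3/8.

3/8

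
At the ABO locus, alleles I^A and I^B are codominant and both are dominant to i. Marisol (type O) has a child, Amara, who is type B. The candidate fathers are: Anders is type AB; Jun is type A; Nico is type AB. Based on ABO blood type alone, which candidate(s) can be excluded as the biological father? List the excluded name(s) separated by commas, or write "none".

Jun

A candidate is excluded only if no genotype consistent with his phenotype could produce a type B child with a type O mother.
Jun (type A): no genotype consistent with that phenotype can produce a type-B child with a type-O mother.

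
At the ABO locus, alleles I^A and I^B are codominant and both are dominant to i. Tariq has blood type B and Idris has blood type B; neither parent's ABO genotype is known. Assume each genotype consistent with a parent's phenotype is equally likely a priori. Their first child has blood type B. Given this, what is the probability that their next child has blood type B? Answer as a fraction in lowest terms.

19/20

Possible genotypes: Tariq ∈ {I^B I^B, I^B i}; Idris ∈ {I^B I^B, I^B i}.
Weight each parental genotype pair by prior × P(type-B child):
  I^B I^B × I^B I^B: posterior weight 4/15; P(next child type B) = 1.
  I^B I^B × I^B i: posterior weight 4/15; P(next child type B) = 1.
  I^B i × I^B I^B: posterior weight 4/15; P(next child type B) = 1.
  I^B i × I^B i: posterior weight 1/5; P(next child type B) = 3/4.
Weighted sum = 19/20.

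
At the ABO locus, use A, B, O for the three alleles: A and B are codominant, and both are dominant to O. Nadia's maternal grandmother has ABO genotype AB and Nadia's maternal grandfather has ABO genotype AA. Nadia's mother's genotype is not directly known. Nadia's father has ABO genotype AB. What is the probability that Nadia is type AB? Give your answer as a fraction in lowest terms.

Nadia's mother's ABO genotype from AB × AA: 1/2 AA, 1/2 AB.
Crossing each possibility with the father AB and summing P(type AB): 1/2·1/2 + 1/2·1/2 = 1/2.

1/2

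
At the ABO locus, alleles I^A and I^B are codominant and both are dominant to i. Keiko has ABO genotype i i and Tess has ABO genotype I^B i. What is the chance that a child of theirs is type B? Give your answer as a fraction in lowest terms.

ABO cross i i × I^B i → offspring phenotypes: 1/2 O, 1/2 B.
So P(type B) = 1/2.

1/2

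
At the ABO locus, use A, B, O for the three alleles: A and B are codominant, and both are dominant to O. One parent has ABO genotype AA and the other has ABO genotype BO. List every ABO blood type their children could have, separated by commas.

A, AB

Gametes from AA × BO give offspring ABO genotypes AB, AO, i.e. phenotypes A, AB.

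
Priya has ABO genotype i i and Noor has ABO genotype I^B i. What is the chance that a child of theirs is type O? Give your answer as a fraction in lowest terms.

1/2

ABO cross i i × I^B i → offspring phenotypes: 1/2 O, 1/2 B.
So P(type O) = 1/2.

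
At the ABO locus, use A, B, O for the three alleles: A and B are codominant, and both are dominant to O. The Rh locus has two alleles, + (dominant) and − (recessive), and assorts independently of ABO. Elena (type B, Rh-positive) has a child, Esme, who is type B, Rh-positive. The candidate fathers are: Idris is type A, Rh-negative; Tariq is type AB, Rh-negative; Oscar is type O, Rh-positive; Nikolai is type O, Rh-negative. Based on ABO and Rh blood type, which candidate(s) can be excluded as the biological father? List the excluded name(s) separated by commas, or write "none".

none

A candidate is excluded only if no genotype consistent with his phenotype could produce a type B, Rh-positive child with a type B, Rh-positive mother.
Every candidate has at least one consistent genotype combination, so none can be excluded.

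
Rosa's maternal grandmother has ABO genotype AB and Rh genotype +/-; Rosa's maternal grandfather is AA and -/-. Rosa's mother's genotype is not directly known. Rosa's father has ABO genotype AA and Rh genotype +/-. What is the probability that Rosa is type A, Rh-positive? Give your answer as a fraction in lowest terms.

15/32

Rosa's mother's ABO genotype from AB × AA: 1/2 AA, 1/2 AB.
Crossing each possibility with the father AA and summing P(type A): 1/2·1 + 1/2·1/2 = 3/4.
Similarly for Rh via the mother's Rh distribution: P(Rh+) = 5/8.
Independent loci: 3/4 × 5/8 = 15/32.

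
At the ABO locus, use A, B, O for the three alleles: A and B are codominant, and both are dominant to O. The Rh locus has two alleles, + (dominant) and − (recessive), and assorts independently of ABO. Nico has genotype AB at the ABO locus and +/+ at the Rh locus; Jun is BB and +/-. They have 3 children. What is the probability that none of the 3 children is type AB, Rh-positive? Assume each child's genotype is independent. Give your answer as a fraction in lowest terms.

1/8

ABO cross AB × BB → 1/2 B, 1/2 AB.
Rh cross +/+ × +/- → 1 Rh+; so P(type AB, Rh-positive) = 1/2 × 1 = 1/2 per child.
P(not type AB, Rh-positive) = 1/2 for one child; (1/2)^3 = 1/8.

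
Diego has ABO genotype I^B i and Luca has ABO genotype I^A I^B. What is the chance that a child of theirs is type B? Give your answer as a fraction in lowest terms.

ABO cross I^B i × I^A I^B → offspring phenotypes: 1/4 A, 1/2 B, 1/4 AB.
So P(type B) = 1/2.

1/2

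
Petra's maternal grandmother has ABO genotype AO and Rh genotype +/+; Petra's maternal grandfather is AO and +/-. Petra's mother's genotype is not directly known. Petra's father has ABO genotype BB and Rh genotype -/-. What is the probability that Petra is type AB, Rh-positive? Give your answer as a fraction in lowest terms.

Petra's mother's ABO genotype from AO × AO: 1/4 AA, 1/2 AO, 1/4 OO.
Crossing each possibility with the father BB and summing P(type AB): 1/4·1 + 1/2·1/2 + 1/4·0 = 1/2.
Similarly for Rh via the mother's Rh distribution: P(Rh+) = 3/4.
Independent loci: 1/2 × 3/4 = 3/8.

3/8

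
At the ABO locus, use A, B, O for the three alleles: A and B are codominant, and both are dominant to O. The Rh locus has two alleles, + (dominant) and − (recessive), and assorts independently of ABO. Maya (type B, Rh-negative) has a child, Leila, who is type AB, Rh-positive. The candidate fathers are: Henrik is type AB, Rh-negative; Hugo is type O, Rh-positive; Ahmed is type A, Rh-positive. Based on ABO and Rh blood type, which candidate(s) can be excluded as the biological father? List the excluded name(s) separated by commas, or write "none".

Henrik, Hugo

A candidate is excluded only if no genotype consistent with his phenotype could produce a type AB, Rh-positive child with a type B, Rh-negative mother.
Henrik (type AB, Rh-): no genotype consistent with that phenotype can produce a type-AB Rh+ child with a type-B mother.
Hugo (type O, Rh+): no genotype consistent with that phenotype can produce a type-AB Rh+ child with a type-B mother.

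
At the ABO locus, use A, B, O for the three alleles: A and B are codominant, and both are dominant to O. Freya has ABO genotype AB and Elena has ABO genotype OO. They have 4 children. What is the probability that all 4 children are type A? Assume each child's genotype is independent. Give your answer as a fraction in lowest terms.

1/16

ABO cross AB × OO → 1/2 A, 1/2 B.
So P(type A) = 1/2 per child.
All 4 independent: (1/2)^4 = 1/16.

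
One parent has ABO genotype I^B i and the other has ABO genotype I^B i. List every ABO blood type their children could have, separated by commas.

Gametes from I^B i × I^B i give offspring ABO genotypes I^B I^B, I^B i, i i, i.e. phenotypes O, B.

O, B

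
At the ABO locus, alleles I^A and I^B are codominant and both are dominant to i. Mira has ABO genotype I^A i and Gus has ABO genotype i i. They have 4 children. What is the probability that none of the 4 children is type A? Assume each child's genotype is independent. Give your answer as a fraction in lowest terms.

1/16

ABO cross I^A i × i i → 1/2 O, 1/2 A.
So P(type A) = 1/2 per child.
P(not type A) = 1/2 for one child; (1/2)^4 = 1/16.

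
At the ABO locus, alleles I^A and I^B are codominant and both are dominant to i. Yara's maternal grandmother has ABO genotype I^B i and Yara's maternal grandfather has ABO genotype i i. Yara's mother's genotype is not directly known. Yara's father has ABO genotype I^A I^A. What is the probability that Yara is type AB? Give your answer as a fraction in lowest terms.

Yara's mother's ABO genotype from I^B i × i i: 1/2 I^B i, 1/2 i i.
Crossing each possibility with the father I^A I^A and summing P(type AB): 1/2·1/2 + 1/2·0 = 1/4.

1/4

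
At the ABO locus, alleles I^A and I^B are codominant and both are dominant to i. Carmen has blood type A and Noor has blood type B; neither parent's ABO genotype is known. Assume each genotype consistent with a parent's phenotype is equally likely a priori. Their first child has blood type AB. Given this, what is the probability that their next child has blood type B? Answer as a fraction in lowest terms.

5/36

Possible genotypes: Carmen ∈ {I^A I^A, I^A i}; Noor ∈ {I^B I^B, I^B i}.
Weight each parental genotype pair by prior × P(type-AB child):
  I^A I^A × I^B I^B: posterior weight 4/9; P(next child type B) = 0.
  I^A I^A × I^B i: posterior weight 2/9; P(next child type B) = 0.
  I^A i × I^B I^B: posterior weight 2/9; P(next child type B) = 1/2.
  I^A i × I^B i: posterior weight 1/9; P(next child type B) = 1/4.
Weighted sum = 5/36.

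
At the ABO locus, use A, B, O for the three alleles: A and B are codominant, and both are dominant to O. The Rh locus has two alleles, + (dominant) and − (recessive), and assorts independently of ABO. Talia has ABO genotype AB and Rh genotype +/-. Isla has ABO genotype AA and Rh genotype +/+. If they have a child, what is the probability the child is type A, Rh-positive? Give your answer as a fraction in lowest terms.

ABO cross AB × AA → offspring phenotypes: 1/2 A, 1/2 AB.
Rh cross +/- × +/+ → 1 Rh+.
Independent loci: P(type A, Rh-positive) = 1/2 × 1 = 1/2.

1/2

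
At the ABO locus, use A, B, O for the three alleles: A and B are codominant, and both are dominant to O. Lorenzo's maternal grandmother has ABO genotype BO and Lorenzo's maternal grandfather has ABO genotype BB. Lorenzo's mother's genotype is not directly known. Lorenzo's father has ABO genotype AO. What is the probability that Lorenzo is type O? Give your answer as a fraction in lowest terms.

1/8

Lorenzo's mother's ABO genotype from BO × BB: 1/2 BB, 1/2 BO.
Crossing each possibility with the father AO and summing P(type O): 1/2·0 + 1/2·1/4 = 1/8.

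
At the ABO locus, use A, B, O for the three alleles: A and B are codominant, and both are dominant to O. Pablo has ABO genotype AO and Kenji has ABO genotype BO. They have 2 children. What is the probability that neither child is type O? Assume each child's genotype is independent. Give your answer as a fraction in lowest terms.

9/16

ABO cross AO × BO → 1/4 O, 1/4 A, 1/4 B, 1/4 AB.
So P(type O) = 1/4 per child.
P(not type O) = 3/4 for one child; (3/4)^2 = 9/16.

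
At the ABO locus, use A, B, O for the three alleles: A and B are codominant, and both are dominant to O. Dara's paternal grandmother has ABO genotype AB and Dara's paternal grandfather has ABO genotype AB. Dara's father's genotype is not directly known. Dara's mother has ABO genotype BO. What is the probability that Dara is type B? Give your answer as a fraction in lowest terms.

1/2

Dara's father's ABO genotype from AB × AB: 1/4 AA, 1/2 AB, 1/4 BB.
Crossing each possibility with the mother BO and summing P(type B): 1/4·0 + 1/2·1/2 + 1/4·1 = 1/2.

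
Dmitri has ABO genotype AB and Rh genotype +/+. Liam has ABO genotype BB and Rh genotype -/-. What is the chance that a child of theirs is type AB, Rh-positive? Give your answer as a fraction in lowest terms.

1/2

ABO cross AB × BB → offspring phenotypes: 1/2 B, 1/2 AB.
Rh cross +/+ × -/- → 1 Rh+.
Independent loci: P(type AB, Rh-positive) = 1/2 × 1 = 1/2.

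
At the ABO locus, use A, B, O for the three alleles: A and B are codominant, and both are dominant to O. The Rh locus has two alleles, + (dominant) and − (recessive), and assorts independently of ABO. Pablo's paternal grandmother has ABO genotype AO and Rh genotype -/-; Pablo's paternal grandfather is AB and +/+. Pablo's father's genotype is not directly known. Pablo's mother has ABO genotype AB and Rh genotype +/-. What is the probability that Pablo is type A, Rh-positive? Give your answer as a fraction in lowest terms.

Pablo's father's ABO genotype from AO × AB: 1/4 AA, 1/4 AB, 1/4 AO, 1/4 BO.
Crossing each possibility with the mother AB and summing P(type A): 1/4·1/2 + 1/4·1/4 + 1/4·1/2 + 1/4·1/4 = 3/8.
Similarly for Rh via the father's Rh distribution: P(Rh+) = 3/4.
Independent loci: 3/8 × 3/4 = 9/32.

9/32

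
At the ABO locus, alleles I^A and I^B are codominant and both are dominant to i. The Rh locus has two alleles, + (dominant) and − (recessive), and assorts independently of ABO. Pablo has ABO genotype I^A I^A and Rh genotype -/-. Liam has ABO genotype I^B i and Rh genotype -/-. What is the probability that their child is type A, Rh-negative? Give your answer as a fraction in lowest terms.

1/2

ABO cross I^A I^A × I^B i → offspring phenotypes: 1/2 A, 1/2 AB.
Rh cross -/- × -/- → 1 Rh-.
Independent loci: P(type A, Rh-negative) = 1/2 × 1 = 1/2.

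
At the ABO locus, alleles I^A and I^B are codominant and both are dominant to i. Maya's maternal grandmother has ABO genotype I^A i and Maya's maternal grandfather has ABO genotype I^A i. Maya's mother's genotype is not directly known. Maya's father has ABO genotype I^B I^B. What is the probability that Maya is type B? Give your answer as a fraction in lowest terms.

1/2

Maya's mother's ABO genotype from I^A i × I^A i: 1/4 I^A I^A, 1/2 I^A i, 1/4 i i.
Crossing each possibility with the father I^B I^B and summing P(type B): 1/4·0 + 1/2·1/2 + 1/4·1 = 1/2.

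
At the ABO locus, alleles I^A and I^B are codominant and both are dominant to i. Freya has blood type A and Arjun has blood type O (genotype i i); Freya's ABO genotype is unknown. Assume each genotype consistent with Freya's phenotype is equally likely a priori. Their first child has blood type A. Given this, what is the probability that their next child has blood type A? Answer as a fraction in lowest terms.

5/6

Possible genotypes: Freya ∈ {I^A I^A, I^A i}; Arjun ∈ {i i}.
Weight each parental genotype pair by prior × P(type-A child):
  I^A I^A × i i: posterior weight 2/3; P(next child type A) = 1.
  I^A i × i i: posterior weight 1/3; P(next child type A) = 1/2.
Weighted sum = 5/6.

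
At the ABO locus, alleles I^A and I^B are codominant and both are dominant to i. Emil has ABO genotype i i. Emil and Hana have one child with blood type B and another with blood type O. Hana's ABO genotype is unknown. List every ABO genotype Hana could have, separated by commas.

I^B i

For each candidate genotype of Hana, check whether crossing it with i i can produce every observed child phenotype.
  I^A I^A → possible child types {A} ✗
  I^A I^B → possible child types {A, B} ✗
  I^A i → possible child types {O, A} ✗
  I^B I^B → possible child types {B} ✗
  I^B i → possible child types {O, B} ✓
  i i → possible child types {O} ✗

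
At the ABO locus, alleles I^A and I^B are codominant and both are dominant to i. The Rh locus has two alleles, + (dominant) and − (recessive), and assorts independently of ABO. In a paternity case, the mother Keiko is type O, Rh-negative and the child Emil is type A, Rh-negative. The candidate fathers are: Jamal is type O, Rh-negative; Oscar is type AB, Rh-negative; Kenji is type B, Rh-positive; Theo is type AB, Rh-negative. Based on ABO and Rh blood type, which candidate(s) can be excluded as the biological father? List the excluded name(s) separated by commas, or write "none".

Jamal, Kenji

A candidate is excluded only if no genotype consistent with his phenotype could produce a type A, Rh-negative child with a type O, Rh-negative mother.
Jamal (type O, Rh-): no genotype consistent with that phenotype can produce a type-A Rh- child with a type-O mother.
Kenji (type B, Rh+): no genotype consistent with that phenotype can produce a type-A Rh- child with a type-O mother.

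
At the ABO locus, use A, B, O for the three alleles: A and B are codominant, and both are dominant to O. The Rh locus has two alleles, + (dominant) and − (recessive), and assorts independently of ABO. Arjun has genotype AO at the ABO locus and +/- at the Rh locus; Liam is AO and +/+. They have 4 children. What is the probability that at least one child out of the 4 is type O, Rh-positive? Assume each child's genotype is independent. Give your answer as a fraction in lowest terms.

ABO cross AO × AO → 1/4 O, 3/4 A.
Rh cross +/- × +/+ → 1 Rh+; so P(type O, Rh-positive) = 1/4 × 1 = 1/4 per child.
P(none) = (3/4)^4 = 81/256; P(at least one) = 1 − 81/256 = 175/256.

175/256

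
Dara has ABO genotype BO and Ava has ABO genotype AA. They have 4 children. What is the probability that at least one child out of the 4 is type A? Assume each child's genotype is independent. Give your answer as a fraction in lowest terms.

15/16

ABO cross BO × AA → 1/2 A, 1/2 AB.
So P(type A) = 1/2 per child.
P(none) = (1/2)^4 = 1/16; P(at least one) = 1 − 1/16 = 15/16.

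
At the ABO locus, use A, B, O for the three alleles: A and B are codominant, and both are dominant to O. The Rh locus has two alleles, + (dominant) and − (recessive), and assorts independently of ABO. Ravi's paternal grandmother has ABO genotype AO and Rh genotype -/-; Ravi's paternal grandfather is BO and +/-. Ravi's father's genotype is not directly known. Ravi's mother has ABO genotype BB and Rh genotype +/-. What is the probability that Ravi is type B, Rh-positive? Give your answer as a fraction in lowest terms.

Ravi's father's ABO genotype from AO × BO: 1/4 AB, 1/4 AO, 1/4 BO, 1/4 OO.
Crossing each possibility with the mother BB and summing P(type B): 1/4·1/2 + 1/4·1/2 + 1/4·1 + 1/4·1 = 3/4.
Similarly for Rh via the father's Rh distribution: P(Rh+) = 5/8.
Independent loci: 3/4 × 5/8 = 15/32.

15/32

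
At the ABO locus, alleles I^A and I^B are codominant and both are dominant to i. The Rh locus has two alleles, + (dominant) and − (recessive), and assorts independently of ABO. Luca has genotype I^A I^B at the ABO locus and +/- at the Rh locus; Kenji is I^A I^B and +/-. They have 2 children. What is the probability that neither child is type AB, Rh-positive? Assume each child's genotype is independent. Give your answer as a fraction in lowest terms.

25/64

ABO cross I^A I^B × I^A I^B → 1/4 A, 1/4 B, 1/2 AB.
Rh cross +/- × +/- → 3/4 Rh+, 1/4 Rh-; so P(type AB, Rh-positive) = 1/2 × 3/4 = 3/8 per child.
P(not type AB, Rh-positive) = 5/8 for one child; (5/8)^2 = 25/64.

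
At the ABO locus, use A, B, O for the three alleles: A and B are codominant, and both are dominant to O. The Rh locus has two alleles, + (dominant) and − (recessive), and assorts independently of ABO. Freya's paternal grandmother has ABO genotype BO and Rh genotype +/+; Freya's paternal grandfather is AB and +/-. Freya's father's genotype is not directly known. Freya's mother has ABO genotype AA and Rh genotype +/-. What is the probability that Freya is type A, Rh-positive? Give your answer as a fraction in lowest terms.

Freya's father's ABO genotype from BO × AB: 1/4 AB, 1/4 AO, 1/4 BB, 1/4 BO.
Crossing each possibility with the mother AA and summing P(type A): 1/4·1/2 + 1/4·1 + 1/4·0 + 1/4·1/2 = 1/2.
Similarly for Rh via the father's Rh distribution: P(Rh+) = 7/8.
Independent loci: 1/2 × 7/8 = 7/16.

7/16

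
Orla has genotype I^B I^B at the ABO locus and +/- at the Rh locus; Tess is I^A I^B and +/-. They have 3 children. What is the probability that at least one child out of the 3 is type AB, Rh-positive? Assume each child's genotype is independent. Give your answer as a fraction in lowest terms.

ABO cross I^B I^B × I^A I^B → 1/2 B, 1/2 AB.
Rh cross +/- × +/- → 3/4 Rh+, 1/4 Rh-; so P(type AB, Rh-positive) = 1/2 × 3/4 = 3/8 per child.
P(none) = (5/8)^3 = 125/512; P(at least one) = 1 − 125/512 = 387/512.

387/512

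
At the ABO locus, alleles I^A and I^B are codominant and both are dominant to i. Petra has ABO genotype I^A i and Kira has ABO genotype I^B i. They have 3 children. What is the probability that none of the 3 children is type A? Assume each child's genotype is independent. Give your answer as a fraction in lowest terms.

ABO cross I^A i × I^B i → 1/4 O, 1/4 A, 1/4 B, 1/4 AB.
So P(type A) = 1/4 per child.
P(not type A) = 3/4 for one child; (3/4)^3 = 27/64.

27/64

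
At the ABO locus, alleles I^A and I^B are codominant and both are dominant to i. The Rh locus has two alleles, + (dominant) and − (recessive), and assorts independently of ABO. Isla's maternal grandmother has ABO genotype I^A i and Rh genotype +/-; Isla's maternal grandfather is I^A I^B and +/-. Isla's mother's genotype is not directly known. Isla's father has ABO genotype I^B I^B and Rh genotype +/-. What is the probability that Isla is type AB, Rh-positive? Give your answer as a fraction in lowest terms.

Isla's mother's ABO genotype from I^A i × I^A I^B: 1/4 I^A I^A, 1/4 I^A I^B, 1/4 I^A i, 1/4 I^B i.
Crossing each possibility with the father I^B I^B and summing P(type AB): 1/4·1 + 1/4·1/2 + 1/4·1/2 + 1/4·0 = 1/2.
Similarly for Rh via the mother's Rh distribution: P(Rh+) = 3/4.
Independent loci: 1/2 × 3/4 = 3/8.

3/8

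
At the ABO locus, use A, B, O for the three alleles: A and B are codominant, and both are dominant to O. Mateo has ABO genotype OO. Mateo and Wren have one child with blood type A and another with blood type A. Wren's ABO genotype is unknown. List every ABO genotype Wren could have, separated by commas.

AA, AB, AO

For each candidate genotype of Wren, check whether crossing it with OO can produce every observed child phenotype.
  AA → possible child types {A} ✓
  AB → possible child types {A, B} ✓
  AO → possible child types {O, A} ✓
  BB → possible child types {B} ✗
  BO → possible child types {O, B} ✗
  OO → possible child types {O} ✗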